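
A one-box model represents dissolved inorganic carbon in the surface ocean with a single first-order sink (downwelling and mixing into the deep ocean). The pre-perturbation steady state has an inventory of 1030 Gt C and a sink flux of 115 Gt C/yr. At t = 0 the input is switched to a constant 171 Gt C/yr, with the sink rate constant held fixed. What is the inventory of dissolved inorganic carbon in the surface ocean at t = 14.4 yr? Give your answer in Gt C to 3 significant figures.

1430 Gt C

Residence time τ = M₀/F₀ = 8.957 yr. The eventual steady state is M_∞ = M₀·(F₁/F₀) = 1030 × 171/115 = 1531.6 Gt C.
The anomaly ΔM(t) = M(t) − M_∞ decays as ΔM₀·e^(−t/τ) with ΔM₀ = 1030 − 1531.6 = −501.6 Gt C.
At t = 14.4 yr, e^(−t/τ) = e^(−1.608) = 0.2003, so ΔM = −100.5 Gt C and M = 1531.6 − 100.5 = 1431.1 Gt C.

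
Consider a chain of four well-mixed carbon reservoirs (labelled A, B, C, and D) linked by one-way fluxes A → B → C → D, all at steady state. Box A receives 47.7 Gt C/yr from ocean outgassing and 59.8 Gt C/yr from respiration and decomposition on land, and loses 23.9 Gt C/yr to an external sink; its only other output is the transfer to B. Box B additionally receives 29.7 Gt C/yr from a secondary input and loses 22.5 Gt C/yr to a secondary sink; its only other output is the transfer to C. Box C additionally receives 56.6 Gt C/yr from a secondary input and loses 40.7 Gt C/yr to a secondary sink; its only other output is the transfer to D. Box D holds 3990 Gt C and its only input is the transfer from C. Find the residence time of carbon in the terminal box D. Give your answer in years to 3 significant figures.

37.4 yr

Box A: F(A→B) = (47.7 + 59.8) − 23.9 = 83.600 Gt C/yr.
Box B: F(B→C) = (83.600 + 29.7) − 22.5 = 90.800 Gt C/yr.
Box C: F(C→D) = (90.800 + 56.6) − 40.7 = 106.70 Gt C/yr.
Box D throughput = its input = 106.70 Gt C/yr; τ = 3990 / 106.70 = 37.39 yr.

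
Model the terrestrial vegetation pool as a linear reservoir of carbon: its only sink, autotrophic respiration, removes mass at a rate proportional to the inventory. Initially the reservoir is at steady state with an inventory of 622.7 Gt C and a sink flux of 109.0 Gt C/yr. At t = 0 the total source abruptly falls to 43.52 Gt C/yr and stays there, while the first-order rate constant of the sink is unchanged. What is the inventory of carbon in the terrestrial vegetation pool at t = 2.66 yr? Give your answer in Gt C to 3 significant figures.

483 Gt C

Residence time τ = M₀/F₀ = 5.713 yr. The eventual steady state is M_∞ = M₀·(F₁/F₀) = 622.7 × 43.52/109.0 = 248.62 Gt C.
The anomaly ΔM(t) = M(t) − M_∞ decays as ΔM₀·e^(−t/τ) with ΔM₀ = 622.7 − 248.62 = 374.1 Gt C.
At t = 2.66 yr, e^(−t/τ) = e^(−0.4656) = 0.6277, so ΔM = 234.8 Gt C and M = 248.62 + 234.8 = 483.45 Gt C.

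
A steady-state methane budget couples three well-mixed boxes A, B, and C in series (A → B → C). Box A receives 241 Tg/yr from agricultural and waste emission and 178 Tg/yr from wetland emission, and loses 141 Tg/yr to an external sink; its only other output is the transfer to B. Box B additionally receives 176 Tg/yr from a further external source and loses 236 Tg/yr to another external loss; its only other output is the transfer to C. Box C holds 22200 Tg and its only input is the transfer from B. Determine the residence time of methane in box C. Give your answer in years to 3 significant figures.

Box A: F(A→B) = (241 + 178) − 141 = 278.00 Tg/yr.
Box B: F(B→C) = (278.00 + 176) − 236 = 218.00 Tg/yr.
Box C throughput = its input = 218.00 Tg/yr; τ = 22200 / 218.00 = 101.8 yr.

102 yr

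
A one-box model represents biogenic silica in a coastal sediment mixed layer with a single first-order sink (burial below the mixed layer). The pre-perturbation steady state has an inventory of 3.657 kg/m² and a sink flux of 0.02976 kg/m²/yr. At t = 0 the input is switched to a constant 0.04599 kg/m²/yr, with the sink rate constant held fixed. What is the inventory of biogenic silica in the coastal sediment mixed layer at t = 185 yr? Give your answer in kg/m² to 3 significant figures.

5.21 kg/m²

Residence time τ = M₀/F₀ = 122.9 yr. The eventual steady state is M_∞ = M₀·(F₁/F₀) = 3.657 × 0.04599/0.02976 = 5.6514 kg/m².
The anomaly ΔM(t) = M(t) − M_∞ decays as ΔM₀·e^(−t/τ) with ΔM₀ = 3.657 − 5.6514 = −1.994 kg/m².
At t = 185 yr, e^(−t/τ) = e^(−1.505) = 0.2219, so ΔM = −0.4426 kg/m² and M = 5.6514 − 0.4426 = 5.2088 kg/m².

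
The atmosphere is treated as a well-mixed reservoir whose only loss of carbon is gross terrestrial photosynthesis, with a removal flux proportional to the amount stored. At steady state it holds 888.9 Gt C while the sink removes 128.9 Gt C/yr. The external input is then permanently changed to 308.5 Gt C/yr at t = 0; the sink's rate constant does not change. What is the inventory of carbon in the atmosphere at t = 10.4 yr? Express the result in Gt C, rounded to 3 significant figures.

1850 Gt C

Residence time τ = M₀/F₀ = 6.896 yr. The eventual steady state is M_∞ = M₀·(F₁/F₀) = 888.9 × 308.5/128.9 = 2127.4 Gt C.
The anomaly ΔM(t) = M(t) − M_∞ decays as ΔM₀·e^(−t/τ) with ΔM₀ = 888.9 − 2127.4 = −1239 Gt C.
At t = 10.4 yr, e^(−t/τ) = e^(−1.508) = 0.2213, so ΔM = −274.1 Gt C and M = 2127.4 − 274.1 = 1853.3 Gt C.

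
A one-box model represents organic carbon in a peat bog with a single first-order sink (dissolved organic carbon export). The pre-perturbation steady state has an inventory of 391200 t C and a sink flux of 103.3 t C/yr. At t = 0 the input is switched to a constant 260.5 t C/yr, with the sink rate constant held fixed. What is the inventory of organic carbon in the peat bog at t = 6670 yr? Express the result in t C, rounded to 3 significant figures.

884000 t C

The sink rate constant is k = F₀/M₀ = 103.3/391200 = 0.0002641 yr⁻¹.
Solving dM/dt = F₁ − kM with M(0) = M₀ gives M(t) = F₁/k + (M₀ − F₁/k)·e^(−kt).
F₁/k = 260.5/0.0002641 = 986520 t C; kt = 0.0002641 × 6670 = 1.761, e^(−kt) = 0.1718.
M(6670) = 986520 + (391200 − 986520) × 0.1718 = 986520 − 102300 = 884230 t C.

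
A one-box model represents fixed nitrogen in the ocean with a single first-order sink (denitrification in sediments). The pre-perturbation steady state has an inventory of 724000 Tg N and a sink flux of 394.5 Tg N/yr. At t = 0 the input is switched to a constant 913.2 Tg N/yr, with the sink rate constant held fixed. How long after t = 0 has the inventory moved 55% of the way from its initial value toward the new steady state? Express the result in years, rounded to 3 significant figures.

1470 yr

τ = M₀/F₀ = 724000/394.5 = 1835 yr.
The remaining gap fraction is e^(−t/τ); 55% covered ⇒ e^(−t/τ) = 0.450.
t = −τ ln(0.450) = 1835 × 0.7985 = 1465 yr.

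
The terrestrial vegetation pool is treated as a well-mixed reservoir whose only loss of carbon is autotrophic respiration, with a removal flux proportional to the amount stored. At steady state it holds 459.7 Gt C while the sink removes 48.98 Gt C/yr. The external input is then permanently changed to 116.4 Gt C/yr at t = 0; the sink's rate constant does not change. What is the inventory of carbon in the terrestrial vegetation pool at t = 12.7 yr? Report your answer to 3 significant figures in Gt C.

Residence time τ = M₀/F₀ = 9.385 yr. The eventual steady state is M_∞ = M₀·(F₁/F₀) = 459.7 × 116.4/48.98 = 1092.5 Gt C.
The anomaly ΔM(t) = M(t) − M_∞ decays as ΔM₀·e^(−t/τ) with ΔM₀ = 459.7 − 1092.5 = −632.8 Gt C.
At t = 12.7 yr, e^(−t/τ) = e^(−1.353) = 0.2584, so ΔM = −163.5 Gt C and M = 1092.5 − 163.5 = 928.95 Gt C.

929 Gt C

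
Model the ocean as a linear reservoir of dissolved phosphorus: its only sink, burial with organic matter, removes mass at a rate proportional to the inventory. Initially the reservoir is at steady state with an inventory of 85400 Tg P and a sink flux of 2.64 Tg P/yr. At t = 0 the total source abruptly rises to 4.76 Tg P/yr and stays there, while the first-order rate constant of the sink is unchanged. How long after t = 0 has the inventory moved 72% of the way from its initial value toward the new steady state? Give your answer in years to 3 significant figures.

41200 yr

τ = M₀/F₀ = 85400/2.64 = 32350 yr.
The remaining gap fraction is e^(−t/τ); 72% covered ⇒ e^(−t/τ) = 0.280.
t = −τ ln(0.280) = 32350 × 1.273 = 41180 yr.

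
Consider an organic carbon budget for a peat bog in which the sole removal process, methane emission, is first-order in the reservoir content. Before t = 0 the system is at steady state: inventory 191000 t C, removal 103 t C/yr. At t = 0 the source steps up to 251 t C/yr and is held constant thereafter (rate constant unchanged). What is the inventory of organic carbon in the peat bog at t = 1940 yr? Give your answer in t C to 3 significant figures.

369000 t C

τ = M₀/F₀ = 191000/103 = 1854 yr; rate constant k = 1/τ.
New steady state M_∞ = F₁/k = F₁·τ = 251 × 1854 = 465450 t C.
M(t) = M_∞ + (M₀ − M_∞)·e^(−t/τ); t/τ = 1940/1854 = 1.046, so e^(−t/τ) = 0.3513.
M(t) = 465450 − 274400 × 0.3513 = 369040 t C.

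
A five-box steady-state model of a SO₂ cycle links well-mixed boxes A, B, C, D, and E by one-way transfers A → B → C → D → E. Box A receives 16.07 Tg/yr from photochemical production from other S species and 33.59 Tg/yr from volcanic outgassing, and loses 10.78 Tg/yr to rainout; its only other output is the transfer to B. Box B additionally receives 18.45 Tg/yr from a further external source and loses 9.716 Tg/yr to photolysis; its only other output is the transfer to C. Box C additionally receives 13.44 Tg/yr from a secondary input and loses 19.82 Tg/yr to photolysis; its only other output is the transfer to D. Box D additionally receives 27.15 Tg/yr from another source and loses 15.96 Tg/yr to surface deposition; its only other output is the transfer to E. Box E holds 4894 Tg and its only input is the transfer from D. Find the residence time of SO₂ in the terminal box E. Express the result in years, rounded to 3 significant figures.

Box A: F(A→B) = (16.07 + 33.59) − 10.78 = 38.880 Tg/yr.
Box B: F(B→C) = (38.880 + 18.45) − 9.716 = 47.614 Tg/yr.
Box C: F(C→D) = (47.614 + 13.44) − 19.82 = 41.234 Tg/yr.
Box D: F(D→E) = (41.234 + 27.15) − 15.96 = 52.424 Tg/yr.
Box E throughput = its input = 52.424 Tg/yr; τ = 4894 / 52.424 = 93.35 yr.

93.4 yr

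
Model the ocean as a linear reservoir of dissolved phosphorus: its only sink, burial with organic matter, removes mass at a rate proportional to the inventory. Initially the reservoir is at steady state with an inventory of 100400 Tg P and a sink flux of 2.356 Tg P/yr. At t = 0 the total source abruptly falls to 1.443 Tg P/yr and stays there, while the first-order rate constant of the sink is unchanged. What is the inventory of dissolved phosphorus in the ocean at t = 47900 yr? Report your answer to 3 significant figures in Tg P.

74100 Tg P

The sink rate constant is k = F₀/M₀ = 2.356/100400 = 2.347×10^-5 yr⁻¹.
Solving dM/dt = F₁ − kM with M(0) = M₀ gives M(t) = F₁/k + (M₀ − F₁/k)·e^(−kt).
F₁/k = 1.443/2.347×10^-5 = 61493 Tg P; kt = 2.347×10^-5 × 47900 = 1.124, e^(−kt) = 0.3250.
M(47900) = 61493 + (100400 − 61493) × 0.3250 = 61493 + 12640 = 74136 Tg P.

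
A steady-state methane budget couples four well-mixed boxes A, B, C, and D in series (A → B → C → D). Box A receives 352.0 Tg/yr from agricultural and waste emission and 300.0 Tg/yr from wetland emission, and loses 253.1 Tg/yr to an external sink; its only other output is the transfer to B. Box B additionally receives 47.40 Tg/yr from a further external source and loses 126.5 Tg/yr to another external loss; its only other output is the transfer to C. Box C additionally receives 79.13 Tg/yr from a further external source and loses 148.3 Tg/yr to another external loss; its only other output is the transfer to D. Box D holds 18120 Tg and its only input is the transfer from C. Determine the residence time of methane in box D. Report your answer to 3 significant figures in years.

72.3 yr

Box A: F(A→B) = (352.0 + 300.0) − 253.1 = 398.90 Tg/yr.
Box B: F(B→C) = (398.90 + 47.40) − 126.5 = 319.80 Tg/yr.
Box C: F(C→D) = (319.80 + 79.13) − 148.3 = 250.63 Tg/yr.
Box D throughput = its input = 250.63 Tg/yr; τ = 18120 / 250.63 = 72.30 yr.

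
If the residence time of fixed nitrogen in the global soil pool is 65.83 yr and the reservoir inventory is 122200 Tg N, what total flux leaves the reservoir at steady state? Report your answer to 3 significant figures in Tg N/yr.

F = M / τ = 122200 / 65.83 = 1856 Tg N/yr.

1860 Tg N/yr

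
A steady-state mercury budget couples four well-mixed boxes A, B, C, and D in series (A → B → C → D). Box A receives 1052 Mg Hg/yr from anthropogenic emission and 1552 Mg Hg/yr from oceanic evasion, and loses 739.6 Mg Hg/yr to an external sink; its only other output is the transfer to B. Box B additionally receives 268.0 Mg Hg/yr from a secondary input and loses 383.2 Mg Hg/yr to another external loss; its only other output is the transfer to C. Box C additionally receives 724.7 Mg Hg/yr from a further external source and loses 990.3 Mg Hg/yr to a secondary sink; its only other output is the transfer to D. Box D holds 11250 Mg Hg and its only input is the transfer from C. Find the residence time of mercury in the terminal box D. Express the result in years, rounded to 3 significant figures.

7.58 yr

Box A: F(A→B) = (1052 + 1552) − 739.6 = 1864.4 Mg Hg/yr.
Box B: F(B→C) = (1864.4 + 268.0) − 383.2 = 1749.2 Mg Hg/yr.
Box C: F(C→D) = (1749.2 + 724.7) − 990.3 = 1483.6 Mg Hg/yr.
Box D throughput = its input = 1483.6 Mg Hg/yr; τ = 11250 / 1483.6 = 7.583 yr.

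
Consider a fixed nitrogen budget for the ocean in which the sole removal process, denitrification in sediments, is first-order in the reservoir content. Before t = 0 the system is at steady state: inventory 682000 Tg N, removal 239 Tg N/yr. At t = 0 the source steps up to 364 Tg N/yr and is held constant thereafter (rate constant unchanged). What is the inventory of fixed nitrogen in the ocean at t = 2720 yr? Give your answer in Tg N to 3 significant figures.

901000 Tg N

The sink rate constant is k = F₀/M₀ = 239/682000 = 0.0003504 yr⁻¹.
Solving dM/dt = F₁ − kM with M(0) = M₀ gives M(t) = F₁/k + (M₀ − F₁/k)·e^(−kt).
F₁/k = 364/0.0003504 = 1.0387×10^6 Tg N; kt = 0.0003504 × 2720 = 0.9532, e^(−kt) = 0.3855.
M(2720) = 1.0387×10^6 + (682000 − 1.0387×10^6) × 0.3855 = 1.0387×10^6 − 137500 = 901190 Tg N.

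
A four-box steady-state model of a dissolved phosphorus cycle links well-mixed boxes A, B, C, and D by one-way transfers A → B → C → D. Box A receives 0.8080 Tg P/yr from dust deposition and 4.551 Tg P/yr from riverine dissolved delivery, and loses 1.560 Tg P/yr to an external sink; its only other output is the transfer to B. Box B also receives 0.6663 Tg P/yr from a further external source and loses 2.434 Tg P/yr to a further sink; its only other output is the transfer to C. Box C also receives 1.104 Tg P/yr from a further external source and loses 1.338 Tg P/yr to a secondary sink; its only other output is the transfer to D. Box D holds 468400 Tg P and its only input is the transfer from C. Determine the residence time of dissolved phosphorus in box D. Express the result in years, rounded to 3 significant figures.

Box A: F(A→B) = (0.8080 + 4.551) − 1.560 = 3.7990 Tg P/yr.
Box B: F(B→C) = (3.7990 + 0.6663) − 2.434 = 2.0313 Tg P/yr.
Box C: F(C→D) = (2.0313 + 1.104) − 1.338 = 1.7973 Tg P/yr.
Box D throughput = its input = 1.7973 Tg P/yr; τ = 468400 / 1.7973 = 260600 yr.

261000 yr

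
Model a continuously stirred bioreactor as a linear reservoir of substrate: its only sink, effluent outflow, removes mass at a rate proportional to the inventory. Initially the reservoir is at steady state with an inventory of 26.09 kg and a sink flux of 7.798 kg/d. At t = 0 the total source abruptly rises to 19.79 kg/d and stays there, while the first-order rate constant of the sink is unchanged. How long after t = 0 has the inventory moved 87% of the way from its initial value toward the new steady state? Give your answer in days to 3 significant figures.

6.83 d

τ = M₀/F₀ = 26.09/7.798 = 3.346 d.
The remaining gap fraction is e^(−t/τ); 87% covered ⇒ e^(−t/τ) = 0.130.
t = −τ ln(0.130) = 3.346 × 2.040 = 6.826 d.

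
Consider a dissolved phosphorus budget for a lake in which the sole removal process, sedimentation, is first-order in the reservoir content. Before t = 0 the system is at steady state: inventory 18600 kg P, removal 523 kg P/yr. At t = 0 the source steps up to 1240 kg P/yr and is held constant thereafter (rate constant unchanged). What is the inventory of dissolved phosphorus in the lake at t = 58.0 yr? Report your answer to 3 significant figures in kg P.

39100 kg P

Residence time τ = M₀/F₀ = 35.56 yr. The eventual steady state is M_∞ = M₀·(F₁/F₀) = 18600 × 1240/523 = 44099 kg P.
The anomaly ΔM(t) = M(t) − M_∞ decays as ΔM₀·e^(−t/τ) with ΔM₀ = 18600 − 44099 = −25500 kg P.
At t = 58.0 yr, e^(−t/τ) = e^(−1.631) = 0.1958, so ΔM = −4992 kg P and M = 44099 − 4992 = 39108 kg P.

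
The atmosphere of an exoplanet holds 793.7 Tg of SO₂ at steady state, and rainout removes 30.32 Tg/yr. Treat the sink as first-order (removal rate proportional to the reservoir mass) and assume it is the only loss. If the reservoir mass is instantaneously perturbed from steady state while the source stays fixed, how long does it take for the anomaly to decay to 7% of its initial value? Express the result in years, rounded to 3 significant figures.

For a linear reservoir the anomaly decays as exp(−t/τ) with τ = M/F = 793.7/30.32 = 26.18 yr.
exp(−t/τ) = 0.07 ⇒ t = −τ ln(0.07) = 26.18 × 2.659 = 69.61 yr.

69.6 yr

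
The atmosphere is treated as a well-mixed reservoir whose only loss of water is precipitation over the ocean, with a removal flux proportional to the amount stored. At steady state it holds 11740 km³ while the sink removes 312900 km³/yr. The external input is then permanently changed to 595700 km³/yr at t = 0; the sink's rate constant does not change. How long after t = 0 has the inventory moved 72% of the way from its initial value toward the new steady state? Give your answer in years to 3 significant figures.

0.0478 yr

τ = M₀/F₀ = 11740/312900 = 0.03752 yr.
The remaining gap fraction is e^(−t/τ); 72% covered ⇒ e^(−t/τ) = 0.280.
t = −τ ln(0.280) = 0.03752 × 1.273 = 0.04776 yr.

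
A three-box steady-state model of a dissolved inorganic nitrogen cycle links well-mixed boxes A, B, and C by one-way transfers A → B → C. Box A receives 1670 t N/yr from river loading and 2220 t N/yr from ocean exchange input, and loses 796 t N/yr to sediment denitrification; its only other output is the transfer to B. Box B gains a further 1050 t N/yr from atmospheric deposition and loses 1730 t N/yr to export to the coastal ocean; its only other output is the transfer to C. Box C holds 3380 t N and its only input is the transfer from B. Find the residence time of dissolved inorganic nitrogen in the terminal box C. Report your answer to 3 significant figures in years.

Box A: F(A→B) = (1670 + 2220) − 796 = 3094.0 t N/yr.
Box B: F(B→C) = (3094.0 + 1050) − 1730 = 2414.0 t N/yr.
Box C throughput = its input = 2414.0 t N/yr; τ = 3380 / 2414.0 = 1.400 yr.

1.40 yr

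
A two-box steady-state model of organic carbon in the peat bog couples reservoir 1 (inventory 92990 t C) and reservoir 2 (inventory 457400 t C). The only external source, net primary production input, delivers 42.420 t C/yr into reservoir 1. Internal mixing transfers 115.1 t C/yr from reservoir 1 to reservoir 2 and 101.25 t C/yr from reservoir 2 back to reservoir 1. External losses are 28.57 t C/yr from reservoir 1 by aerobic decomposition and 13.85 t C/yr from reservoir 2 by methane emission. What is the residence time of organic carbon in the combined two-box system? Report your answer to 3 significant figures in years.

13000 yr

Treat the two boxes together as one reservoir: the mixing fluxes between them are internal recycling, so τ = ΣM / Σ(external losses).
M_total = 92990 + 457400 = 550390 t C.
ΣF_external_out = 28.57 + 13.85 = 42.420 t C/yr.
τ = M_total / ΣF_ext = 550390 / 42.420 = 12970 yr.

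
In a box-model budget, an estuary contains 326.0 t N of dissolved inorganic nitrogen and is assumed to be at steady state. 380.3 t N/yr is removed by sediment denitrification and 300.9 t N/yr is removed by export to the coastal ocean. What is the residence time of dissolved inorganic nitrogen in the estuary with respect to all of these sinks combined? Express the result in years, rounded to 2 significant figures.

0.48 yr

Total removal flux = 380.3 + 300.9 = 681.20 t N/yr.
τ = M / ΣF_out = 326.0 / 681.20 = 0.4786 yr.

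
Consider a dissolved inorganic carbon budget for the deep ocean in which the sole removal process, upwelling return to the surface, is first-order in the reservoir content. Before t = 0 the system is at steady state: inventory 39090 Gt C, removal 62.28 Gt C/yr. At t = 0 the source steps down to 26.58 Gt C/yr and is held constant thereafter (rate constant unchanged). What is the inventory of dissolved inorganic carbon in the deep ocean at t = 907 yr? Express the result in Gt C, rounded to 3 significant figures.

τ = M₀/F₀ = 39090/62.28 = 627.6 yr; rate constant k = 1/τ.
New steady state M_∞ = F₁/k = F₁·τ = 26.58 × 627.6 = 16683 Gt C.
M(t) = M_∞ + (M₀ − M_∞)·e^(−t/τ); t/τ = 907/627.6 = 1.445, so e^(−t/τ) = 0.2357.
M(t) = 16683 + 22410 × 0.2357 = 21965 Gt C.

22000 Gt C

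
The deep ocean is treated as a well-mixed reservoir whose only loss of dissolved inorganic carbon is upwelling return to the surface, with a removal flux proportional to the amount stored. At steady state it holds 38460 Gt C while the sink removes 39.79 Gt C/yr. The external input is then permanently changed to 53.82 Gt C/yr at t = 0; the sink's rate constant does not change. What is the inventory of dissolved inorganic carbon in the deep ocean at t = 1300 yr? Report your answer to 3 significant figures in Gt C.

48500 Gt C

Residence time τ = M₀/F₀ = 966.6 yr. The eventual steady state is M_∞ = M₀·(F₁/F₀) = 38460 × 53.82/39.79 = 52021 Gt C.
The anomaly ΔM(t) = M(t) − M_∞ decays as ΔM₀·e^(−t/τ) with ΔM₀ = 38460 − 52021 = −13560 Gt C.
At t = 1300 yr, e^(−t/τ) = e^(−1.345) = 0.2606, so ΔM = −3533 Gt C and M = 52021 − 3533 = 48488 Gt C.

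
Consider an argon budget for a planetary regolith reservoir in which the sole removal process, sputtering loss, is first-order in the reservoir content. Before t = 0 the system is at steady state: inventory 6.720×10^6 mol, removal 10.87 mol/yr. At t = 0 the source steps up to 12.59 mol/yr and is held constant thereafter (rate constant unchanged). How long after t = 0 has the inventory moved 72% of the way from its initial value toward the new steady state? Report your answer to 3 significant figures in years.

τ = M₀/F₀ = 6.720×10^6/10.87 = 618200 yr.
The remaining gap fraction is e^(−t/τ); 72% covered ⇒ e^(−t/τ) = 0.280.
t = −τ ln(0.280) = 618200 × 1.273 = 787000 yr.

787000 yr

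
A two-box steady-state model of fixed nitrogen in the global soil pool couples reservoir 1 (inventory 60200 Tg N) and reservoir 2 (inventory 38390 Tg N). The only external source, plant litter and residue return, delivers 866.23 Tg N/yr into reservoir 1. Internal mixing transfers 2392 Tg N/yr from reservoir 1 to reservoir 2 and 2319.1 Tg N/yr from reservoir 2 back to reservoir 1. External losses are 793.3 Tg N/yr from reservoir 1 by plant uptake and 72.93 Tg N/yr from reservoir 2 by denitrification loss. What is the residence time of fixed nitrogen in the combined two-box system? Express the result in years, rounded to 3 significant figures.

For the system as a whole, the A↔B exchange is internal and contributes nothing to the throughput; only the external sinks remove mass.
M_total = 60200 + 38390 = 98590 Tg N.
ΣF_external_out = 793.3 + 72.93 = 866.23 Tg N/yr.
τ = M_total / ΣF_ext = 98590 / 866.23 = 113.8 yr.

114 yr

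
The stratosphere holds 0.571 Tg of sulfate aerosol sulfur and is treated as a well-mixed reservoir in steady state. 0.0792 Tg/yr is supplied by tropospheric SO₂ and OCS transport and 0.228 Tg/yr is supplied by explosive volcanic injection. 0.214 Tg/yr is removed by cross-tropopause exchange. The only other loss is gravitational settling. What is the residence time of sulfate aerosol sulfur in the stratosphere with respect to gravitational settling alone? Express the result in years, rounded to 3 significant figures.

At steady state ΣF_in = ΣF_out.
ΣF_in = 0.0792 + 0.228 = 0.30720 Tg/yr.
Gravitational settling flux = ΣF_in − (0.214) = 0.30720 − 0.2140 = 0.09320 Tg/yr.
τ = M / F = 0.571 / 0.09320 = 6.127 yr.

6.13 yr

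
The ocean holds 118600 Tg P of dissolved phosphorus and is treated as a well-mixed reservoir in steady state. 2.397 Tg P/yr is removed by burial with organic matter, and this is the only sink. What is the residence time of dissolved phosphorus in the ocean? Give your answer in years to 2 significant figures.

τ = M / F = 118600 / 2.397 = 49480 yr.

49000 yr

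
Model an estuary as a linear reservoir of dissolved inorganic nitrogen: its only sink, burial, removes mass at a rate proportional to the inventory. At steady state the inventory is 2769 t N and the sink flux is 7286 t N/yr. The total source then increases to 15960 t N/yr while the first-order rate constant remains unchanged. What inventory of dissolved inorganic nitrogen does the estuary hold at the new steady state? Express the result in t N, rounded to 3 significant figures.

6070 t N

Rate constant k = F/M = 7286 / 2769 = 2.631 yr⁻¹.
At the new steady state, source = k·M_new ⇒ M_new = 15960 / 2.631 = 6066 t N.
(Equivalently M_new = M × F_new/F_old = 2769 × 15960/7286.)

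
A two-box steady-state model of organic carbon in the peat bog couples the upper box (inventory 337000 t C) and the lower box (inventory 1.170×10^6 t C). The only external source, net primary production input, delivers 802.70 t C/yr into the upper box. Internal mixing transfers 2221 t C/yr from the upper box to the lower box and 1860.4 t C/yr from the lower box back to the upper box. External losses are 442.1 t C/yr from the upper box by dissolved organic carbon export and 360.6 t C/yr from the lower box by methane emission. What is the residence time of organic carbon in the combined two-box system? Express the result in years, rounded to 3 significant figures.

Treat the two boxes together as one reservoir: the mixing fluxes between them are internal recycling, so τ = ΣM / Σ(external losses).
M_total = 337000 + 1.170×10^6 = 1.5070×10^6 t C.
ΣF_external_out = 442.1 + 360.6 = 802.70 t C/yr.
τ = M_total / ΣF_ext = 1.5070×10^6 / 802.70 = 1877 yr.

1880 yr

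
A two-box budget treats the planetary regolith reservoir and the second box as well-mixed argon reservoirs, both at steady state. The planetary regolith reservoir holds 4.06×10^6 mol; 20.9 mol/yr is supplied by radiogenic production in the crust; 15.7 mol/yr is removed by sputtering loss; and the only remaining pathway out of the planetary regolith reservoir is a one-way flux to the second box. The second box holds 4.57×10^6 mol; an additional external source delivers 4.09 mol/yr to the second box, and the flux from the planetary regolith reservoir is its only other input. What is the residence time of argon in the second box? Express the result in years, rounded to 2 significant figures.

490000 yr

Balance the planetary regolith reservoir: ΣF_in = 20.900 mol/yr.
Flux to the second box = ΣF_in − (15.7) = 5.2000 mol/yr.
Total input to the second box = 5.2000 + 4.09 = 9.2900 mol/yr; at steady state this equals its total output.
τ = M / F = 4.57×10^6 / 9.2900 = 491900 yr.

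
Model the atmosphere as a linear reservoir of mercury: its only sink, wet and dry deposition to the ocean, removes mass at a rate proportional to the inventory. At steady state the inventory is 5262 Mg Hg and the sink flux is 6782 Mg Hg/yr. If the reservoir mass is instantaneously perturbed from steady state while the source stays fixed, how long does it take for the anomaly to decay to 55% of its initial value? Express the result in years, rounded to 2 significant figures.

0.46 yr

For a linear reservoir the anomaly decays as exp(−t/τ) with τ = M/F = 5262/6782 = 0.7759 yr.
exp(−t/τ) = 0.55 ⇒ t = −τ ln(0.55) = 0.7759 × 0.5978 = 0.4638 yr.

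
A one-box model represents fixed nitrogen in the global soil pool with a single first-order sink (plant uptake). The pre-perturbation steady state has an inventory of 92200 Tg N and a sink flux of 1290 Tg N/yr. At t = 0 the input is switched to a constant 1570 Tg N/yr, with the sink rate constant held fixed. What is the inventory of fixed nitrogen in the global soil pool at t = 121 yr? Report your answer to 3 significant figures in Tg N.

τ = M₀/F₀ = 92200/1290 = 71.47 yr; rate constant k = 1/τ.
New steady state M_∞ = F₁/k = F₁·τ = 1570 × 71.47 = 112210 Tg N.
M(t) = M_∞ + (M₀ − M_∞)·e^(−t/τ); t/τ = 121/71.47 = 1.693, so e^(−t/τ) = 0.1840.
M(t) = 112210 − 20010 × 0.1840 = 108530 Tg N.

109000 Tg N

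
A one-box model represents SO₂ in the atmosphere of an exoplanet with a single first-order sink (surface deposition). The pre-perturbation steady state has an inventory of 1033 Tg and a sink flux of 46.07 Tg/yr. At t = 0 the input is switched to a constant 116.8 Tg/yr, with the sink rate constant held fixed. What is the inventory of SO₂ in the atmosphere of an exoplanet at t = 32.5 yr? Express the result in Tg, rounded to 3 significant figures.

2250 Tg

Residence time τ = M₀/F₀ = 22.42 yr. The eventual steady state is M_∞ = M₀·(F₁/F₀) = 1033 × 116.8/46.07 = 2618.9 Tg.
The anomaly ΔM(t) = M(t) − M_∞ decays as ΔM₀·e^(−t/τ) with ΔM₀ = 1033 − 2618.9 = −1586 Tg.
At t = 32.5 yr, e^(−t/τ) = e^(−1.449) = 0.2347, so ΔM = −372.2 Tg and M = 2618.9 − 372.2 = 2246.7 Tg.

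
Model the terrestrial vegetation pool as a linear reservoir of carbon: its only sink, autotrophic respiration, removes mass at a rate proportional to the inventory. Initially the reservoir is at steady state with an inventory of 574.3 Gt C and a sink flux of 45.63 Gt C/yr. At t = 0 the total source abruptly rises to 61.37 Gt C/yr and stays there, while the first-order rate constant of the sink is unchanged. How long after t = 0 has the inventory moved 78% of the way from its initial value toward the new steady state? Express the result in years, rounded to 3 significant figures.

τ = M₀/F₀ = 574.3/45.63 = 12.59 yr.
The remaining gap fraction is e^(−t/τ); 78% covered ⇒ e^(−t/τ) = 0.220.
t = −τ ln(0.220) = 12.59 × 1.514 = 19.06 yr.

19.1 yr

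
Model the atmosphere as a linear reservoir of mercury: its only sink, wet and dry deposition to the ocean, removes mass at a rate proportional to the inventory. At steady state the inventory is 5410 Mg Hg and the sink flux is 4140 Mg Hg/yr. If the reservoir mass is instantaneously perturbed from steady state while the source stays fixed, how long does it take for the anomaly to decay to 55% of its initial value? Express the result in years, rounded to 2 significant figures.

0.78 yr

For a linear reservoir the anomaly decays as exp(−t/τ) with τ = M/F = 5410/4140 = 1.307 yr.
exp(−t/τ) = 0.55 ⇒ t = −τ ln(0.55) = 1.307 × 0.5978 = 0.7812 yr.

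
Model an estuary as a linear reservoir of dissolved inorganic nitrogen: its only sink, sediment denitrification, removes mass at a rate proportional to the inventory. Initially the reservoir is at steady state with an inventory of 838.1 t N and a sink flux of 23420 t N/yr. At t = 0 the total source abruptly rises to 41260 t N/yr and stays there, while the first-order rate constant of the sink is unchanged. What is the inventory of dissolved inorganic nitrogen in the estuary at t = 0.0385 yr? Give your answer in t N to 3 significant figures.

1260 t N

The sink rate constant is k = F₀/M₀ = 23420/838.1 = 27.94 yr⁻¹.
Solving dM/dt = F₁ − kM with M(0) = M₀ gives M(t) = F₁/k + (M₀ − F₁/k)·e^(−kt).
F₁/k = 41260/27.94 = 1476.5 t N; kt = 27.94 × 0.0385 = 1.076, e^(−kt) = 0.3410.
M(0.0385) = 1476.5 + (838.1 − 1476.5) × 0.3410 = 1476.5 − 217.7 = 1258.8 t N.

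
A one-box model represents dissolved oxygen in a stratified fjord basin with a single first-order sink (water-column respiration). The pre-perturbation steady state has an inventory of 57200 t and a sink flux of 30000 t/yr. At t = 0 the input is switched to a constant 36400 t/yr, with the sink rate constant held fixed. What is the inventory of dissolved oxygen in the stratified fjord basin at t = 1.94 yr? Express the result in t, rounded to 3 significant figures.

65000 t

τ = M₀/F₀ = 57200/30000 = 1.907 yr; rate constant k = 1/τ.
New steady state M_∞ = F₁/k = F₁·τ = 36400 × 1.907 = 69403 t.
M(t) = M_∞ + (M₀ − M_∞)·e^(−t/τ); t/τ = 1.94/1.907 = 1.017, so e^(−t/τ) = 0.3615.
M(t) = 69403 − 12200 × 0.3615 = 64991 t.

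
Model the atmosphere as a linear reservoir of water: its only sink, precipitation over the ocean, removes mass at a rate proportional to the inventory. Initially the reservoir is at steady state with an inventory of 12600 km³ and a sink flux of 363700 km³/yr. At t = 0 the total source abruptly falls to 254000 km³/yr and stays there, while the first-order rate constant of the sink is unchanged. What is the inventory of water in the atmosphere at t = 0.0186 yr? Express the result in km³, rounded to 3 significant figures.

The sink rate constant is k = F₀/M₀ = 363700/12600 = 28.87 yr⁻¹.
Solving dM/dt = F₁ − kM with M(0) = M₀ gives M(t) = F₁/k + (M₀ − F₁/k)·e^(−kt).
F₁/k = 254000/28.87 = 8799.6 km³; kt = 28.87 × 0.0186 = 0.5369, e^(−kt) = 0.5846.
M(0.0186) = 8799.6 + (12600 − 8799.6) × 0.5846 = 8799.6 + 2222 = 11021 km³.

11000 km³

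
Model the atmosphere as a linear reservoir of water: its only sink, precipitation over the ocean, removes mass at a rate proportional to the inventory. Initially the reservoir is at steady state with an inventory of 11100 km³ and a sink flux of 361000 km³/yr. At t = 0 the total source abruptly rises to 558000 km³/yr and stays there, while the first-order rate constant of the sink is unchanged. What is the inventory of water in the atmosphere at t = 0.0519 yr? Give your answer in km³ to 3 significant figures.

The sink rate constant is k = F₀/M₀ = 361000/11100 = 32.52 yr⁻¹.
Solving dM/dt = F₁ − kM with M(0) = M₀ gives M(t) = F₁/k + (M₀ − F₁/k)·e^(−kt).
F₁/k = 558000/32.52 = 17157 km³; kt = 32.52 × 0.0519 = 1.688, e^(−kt) = 0.1849.
M(0.0519) = 17157 + (11100 − 17157) × 0.1849 = 17157 − 1120 = 16037 km³.

16000 km³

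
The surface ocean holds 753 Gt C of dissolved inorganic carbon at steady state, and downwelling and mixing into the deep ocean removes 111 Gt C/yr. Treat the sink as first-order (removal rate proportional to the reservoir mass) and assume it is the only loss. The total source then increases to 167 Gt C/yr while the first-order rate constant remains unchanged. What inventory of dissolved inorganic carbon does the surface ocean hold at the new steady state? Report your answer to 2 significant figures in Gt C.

1100 Gt C

Rate constant k = F/M = 111 / 753 = 0.1474 yr⁻¹.
At the new steady state, source = k·M_new ⇒ M_new = 167 / 0.1474 = 1133 Gt C.
(Equivalently M_new = M × F_new/F_old = 753 × 167/111.)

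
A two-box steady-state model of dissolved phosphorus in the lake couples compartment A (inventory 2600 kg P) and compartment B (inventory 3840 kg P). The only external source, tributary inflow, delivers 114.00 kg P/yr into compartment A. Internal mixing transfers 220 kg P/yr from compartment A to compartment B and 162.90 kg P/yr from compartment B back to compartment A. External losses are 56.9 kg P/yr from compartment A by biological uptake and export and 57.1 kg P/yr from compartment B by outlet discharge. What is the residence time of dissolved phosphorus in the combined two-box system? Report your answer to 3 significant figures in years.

For the system as a whole, the A↔B exchange is internal and contributes nothing to the throughput; only the external sinks remove mass.
M_total = 2600 + 3840 = 6440.0 kg P.
ΣF_external_out = 56.9 + 57.1 = 114.00 kg P/yr.
τ = M_total / ΣF_ext = 6440.0 / 114.00 = 56.49 yr.

56.5 yr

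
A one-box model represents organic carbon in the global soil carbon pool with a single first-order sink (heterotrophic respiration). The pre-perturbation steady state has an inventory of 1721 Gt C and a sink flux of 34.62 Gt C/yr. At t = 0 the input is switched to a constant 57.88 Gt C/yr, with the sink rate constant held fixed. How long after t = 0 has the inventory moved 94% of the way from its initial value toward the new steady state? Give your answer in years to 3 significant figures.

140 yr

τ = M₀/F₀ = 1721/34.62 = 49.71 yr.
The remaining gap fraction is e^(−t/τ); 94% covered ⇒ e^(−t/τ) = 0.0600.
t = −τ ln(0.0600) = 49.71 × 2.813 = 139.9 yr.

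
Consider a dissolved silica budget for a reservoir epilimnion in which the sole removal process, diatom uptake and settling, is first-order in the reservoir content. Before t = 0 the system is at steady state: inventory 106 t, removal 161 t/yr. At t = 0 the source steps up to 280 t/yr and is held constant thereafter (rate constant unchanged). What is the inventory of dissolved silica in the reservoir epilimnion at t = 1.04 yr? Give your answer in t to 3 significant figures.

168 t

The sink rate constant is k = F₀/M₀ = 161/106 = 1.519 yr⁻¹.
Solving dM/dt = F₁ − kM with M(0) = M₀ gives M(t) = F₁/k + (M₀ − F₁/k)·e^(−kt).
F₁/k = 280/1.519 = 184.35 t; kt = 1.519 × 1.04 = 1.580, e^(−kt) = 0.2061.
M(1.04) = 184.35 + (106 − 184.35) × 0.2061 = 184.35 − 16.14 = 168.20 t.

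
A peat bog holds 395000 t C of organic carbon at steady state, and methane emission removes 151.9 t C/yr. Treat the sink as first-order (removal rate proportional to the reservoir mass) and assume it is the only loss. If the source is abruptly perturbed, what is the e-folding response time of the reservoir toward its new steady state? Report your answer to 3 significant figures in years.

For a linear reservoir the response time equals the residence time τ = M/F.
τ = 395000 / 151.9 = 2600 yr.

2600 yr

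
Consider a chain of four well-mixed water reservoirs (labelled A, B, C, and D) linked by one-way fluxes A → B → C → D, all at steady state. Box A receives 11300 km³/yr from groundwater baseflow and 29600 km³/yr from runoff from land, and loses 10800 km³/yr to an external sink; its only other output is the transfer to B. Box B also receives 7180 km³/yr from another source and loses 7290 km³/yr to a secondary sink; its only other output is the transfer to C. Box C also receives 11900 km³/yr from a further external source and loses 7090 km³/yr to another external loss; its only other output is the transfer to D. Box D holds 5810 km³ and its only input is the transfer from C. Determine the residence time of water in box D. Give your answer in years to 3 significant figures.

Box A: F(A→B) = (11300 + 29600) − 10800 = 30100 km³/yr.
Box B: F(B→C) = (30100 + 7180) − 7290 = 29990 km³/yr.
Box C: F(C→D) = (29990 + 11900) − 7090 = 34800 km³/yr.
Box D throughput = its input = 34800 km³/yr; τ = 5810 / 34800 = 0.1670 yr.

0.167 yr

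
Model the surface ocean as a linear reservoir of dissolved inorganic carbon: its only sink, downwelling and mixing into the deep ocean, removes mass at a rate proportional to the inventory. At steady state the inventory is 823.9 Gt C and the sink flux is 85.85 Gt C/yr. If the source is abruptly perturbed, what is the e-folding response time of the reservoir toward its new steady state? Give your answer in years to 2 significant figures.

For a linear reservoir the response time equals the residence time τ = M/F.
τ = 823.9 / 85.85 = 9.597 yr.

9.6 yr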